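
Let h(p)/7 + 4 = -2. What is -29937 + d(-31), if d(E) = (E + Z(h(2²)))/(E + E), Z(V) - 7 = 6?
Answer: -928038/31 ≈ -29937.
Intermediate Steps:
h(p) = -42 (h(p) = -28 + 7*(-2) = -28 - 14 = -42)
Z(V) = 13 (Z(V) = 7 + 6 = 13)
d(E) = (13 + E)/(2*E) (d(E) = (E + 13)/(E + E) = (13 + E)/((2*E)) = (13 + E)*(1/(2*E)) = (13 + E)/(2*E))
-29937 + d(-31) = -29937 + (½)*(13 - 31)/(-31) = -29937 + (½)*(-1/31)*(-18) = -29937 + 9/31 = -928038/31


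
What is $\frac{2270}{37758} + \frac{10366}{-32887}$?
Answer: $- \frac{158372969}{620873673} \approx -0.25508$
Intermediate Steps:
$\frac{2270}{37758} + \frac{10366}{-32887} = 2270 \cdot \frac{1}{37758} + 10366 \left(- \frac{1}{32887}\right) = \frac{1135}{18879} - \frac{10366}{32887} = - \frac{158372969}{620873673}$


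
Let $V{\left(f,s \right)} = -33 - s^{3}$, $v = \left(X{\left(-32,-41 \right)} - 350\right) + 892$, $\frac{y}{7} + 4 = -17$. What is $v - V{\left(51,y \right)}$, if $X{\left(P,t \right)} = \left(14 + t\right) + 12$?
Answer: $-3175963$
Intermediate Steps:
$y = -147$ ($y = -28 + 7 \left(-17\right) = -28 - 119 = -147$)
$X{\left(P,t \right)} = 26 + t$
$v = 527$ ($v = \left(\left(26 - 41\right) - 350\right) + 892 = \left(-15 - 350\right) + 892 = -365 + 892 = 527$)
$v - V{\left(51,y \right)} = 527 - \left(-33 - \left(-147\right)^{3}\right) = 527 - \left(-33 - -3176523\right) = 527 - \left(-33 + 3176523\right) = 527 - 3176490 = -3175963$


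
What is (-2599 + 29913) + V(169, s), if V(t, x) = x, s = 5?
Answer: 27319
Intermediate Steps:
(-2599 + 29913) + V(169, s) = (-2599 + 29913) + 5 = 27314 + 5 = 27319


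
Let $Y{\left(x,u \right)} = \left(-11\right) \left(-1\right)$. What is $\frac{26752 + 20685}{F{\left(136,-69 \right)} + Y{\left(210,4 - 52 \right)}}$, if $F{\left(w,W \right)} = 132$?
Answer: $\frac{3649}{11} \approx 331.73$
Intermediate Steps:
$Y{\left(x,u \right)} = 11$
$\frac{26752 + 20685}{F{\left(136,-69 \right)} + Y{\left(210,4 - 52 \right)}} = \frac{26752 + 20685}{132 + 11} = \frac{47437}{143} = 47437 \cdot \frac{1}{143} = \frac{3649}{11}$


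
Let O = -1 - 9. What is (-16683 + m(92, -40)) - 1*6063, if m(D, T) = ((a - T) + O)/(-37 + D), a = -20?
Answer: -250204/11 ≈ -22746.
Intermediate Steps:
O = -10
m(D, T) = (-30 - T)/(-37 + D) (m(D, T) = ((-20 - T) - 10)/(-37 + D) = (-30 - T)/(-37 + D))
(-16683 + m(92, -40)) - 1*6063 = (-16683 + (-30 - 1*(-40))/(-37 + 92)) - 1*6063 = (-16683 + (-30 + 40)/55) - 6063 = (-16683 + (1/55)*10) - 6063 = (-16683 + 2/11) - 6063 = -183511/11 - 6063 = -250204/11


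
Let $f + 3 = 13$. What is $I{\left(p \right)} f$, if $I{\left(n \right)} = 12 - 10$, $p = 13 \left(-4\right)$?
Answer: $20$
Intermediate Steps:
$p = -52$
$f = 10$ ($f = -3 + 13 = 10$)
$I{\left(n \right)} = 2$ ($I{\left(n \right)} = 12 - 10 = 2$)
$I{\left(p \right)} f = 2 \cdot 10 = 20$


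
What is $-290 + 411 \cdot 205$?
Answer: $83965$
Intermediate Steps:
$-290 + 411 \cdot 205 = -290 + 84255 = 83965$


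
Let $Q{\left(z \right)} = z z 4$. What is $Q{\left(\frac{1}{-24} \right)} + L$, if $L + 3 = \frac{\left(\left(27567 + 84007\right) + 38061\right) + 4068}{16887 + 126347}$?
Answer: $- \frac{19800311}{10312848} \approx -1.92$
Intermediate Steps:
$Q{\left(z \right)} = 4 z^{2}$ ($Q{\left(z \right)} = z^{2} \cdot 4 = 4 z^{2}$)
$L = - \frac{275999}{143234}$ ($L = -3 + \frac{\left(\left(27567 + 84007\right) + 38061\right) + 4068}{16887 + 126347} = -3 + \frac{\left(111574 + 38061\right) + 4068}{143234} = -3 + \left(149635 + 4068\right) \frac{1}{143234} = -3 + 153703 \cdot \frac{1}{143234} = -3 + \frac{153703}{143234} = - \frac{275999}{143234} \approx -1.9269$)
$Q{\left(\frac{1}{-24} \right)} + L = 4 \left(\frac{1}{-24}\right)^{2} - \frac{275999}{143234} = 4 \left(- \frac{1}{24}\right)^{2} - \frac{275999}{143234} = 4 \cdot \frac{1}{576} - \frac{275999}{143234} = \frac{1}{144} - \frac{275999}{143234} = - \frac{19800311}{10312848}$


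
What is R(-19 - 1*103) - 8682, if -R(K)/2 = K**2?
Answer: -38450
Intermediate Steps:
R(K) = -2*K**2
R(-19 - 1*103) - 8682 = -2*(-19 - 1*103)**2 - 8682 = -2*(-19 - 103)**2 - 8682 = -2*(-122)**2 - 8682 = -2*14884 - 8682 = -29768 - 8682 = -38450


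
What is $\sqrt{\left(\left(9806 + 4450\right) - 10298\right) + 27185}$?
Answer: $\sqrt{31143} \approx 176.47$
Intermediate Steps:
$\sqrt{\left(\left(9806 + 4450\right) - 10298\right) + 27185} = \sqrt{\left(14256 - 10298\right) + 27185} = \sqrt{3958 + 27185} = \sqrt{31143}$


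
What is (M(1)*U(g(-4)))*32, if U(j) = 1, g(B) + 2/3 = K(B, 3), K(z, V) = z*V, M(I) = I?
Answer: 32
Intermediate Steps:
K(z, V) = V*z
g(B) = -2/3 + 3*B
(M(1)*U(g(-4)))*32 = (1*1)*32 = 1*32 = 32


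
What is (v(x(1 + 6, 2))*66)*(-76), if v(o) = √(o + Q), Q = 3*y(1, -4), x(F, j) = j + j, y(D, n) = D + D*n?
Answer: -5016*I*√5 ≈ -11216.0*I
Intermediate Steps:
x(F, j) = 2*j
Q = -9 (Q = 3*(1*(1 - 4)) = 3*(1*(-3)) = 3*(-3) = -9)
v(o) = √(-9 + o) (v(o) = √(o - 9) = √(-9 + o))
(v(x(1 + 6, 2))*66)*(-76) = (√(-9 + 2*2)*66)*(-76) = (√(-9 + 4)*66)*(-76) = (√(-5)*66)*(-76) = ((I*√5)*66)*(-76) = (66*I*√5)*(-76) = -5016*I*√5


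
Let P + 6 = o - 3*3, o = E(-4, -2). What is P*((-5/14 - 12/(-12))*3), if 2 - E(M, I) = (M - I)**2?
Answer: -459/14 ≈ -32.786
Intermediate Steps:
E(M, I) = 2 - (M - I)**2
o = -2 (o = 2 - (-2 - 1*(-4))**2 = 2 - (-2 + 4)**2 = 2 - 1*2**2 = 2 - 1*4 = 2 - 4 = -2)
P = -17 (P = -6 + (-2 - 3*3) = -6 + (-2 - 9) = -6 - 11 = -17)
P*((-5/14 - 12/(-12))*3) = -17*(-5/14 - 12/(-12))*3 = -17*(-5*1/14 - 12*(-1/12))*3 = -17*(-5/14 + 1)*3 = -153*3/14 = -17*27/14 = -459/14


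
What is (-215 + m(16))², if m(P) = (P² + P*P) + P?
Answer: 97969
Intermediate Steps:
m(P) = P + 2*P² (m(P) = (P² + P²) + P = 2*P² + P = P + 2*P²)
(-215 + m(16))² = (-215 + 16*(1 + 2*16))² = (-215 + 16*(1 + 32))² = (-215 + 16*33)² = (-215 + 528)² = 313² = 97969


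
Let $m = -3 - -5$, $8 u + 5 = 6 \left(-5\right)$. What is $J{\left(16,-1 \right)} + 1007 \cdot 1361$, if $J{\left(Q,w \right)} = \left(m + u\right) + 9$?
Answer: $\frac{10964269}{8} \approx 1.3705 \cdot 10^{6}$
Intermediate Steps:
$u = - \frac{35}{8}$ ($u = - \frac{5}{8} + \frac{6 \left(-5\right)}{8} = - \frac{5}{8} + \frac{1}{8} \left(-30\right) = - \frac{5}{8} - \frac{15}{4} = - \frac{35}{8} \approx -4.375$)
$m = 2$ ($m = -3 + 5 = 2$)
$J{\left(Q,w \right)} = \frac{53}{8}$ ($J{\left(Q,w \right)} = \left(2 - \frac{35}{8}\right) + 9 = - \frac{19}{8} + 9 = \frac{53}{8}$)
$J{\left(16,-1 \right)} + 1007 \cdot 1361 = \frac{53}{8} + 1007 \cdot 1361 = \frac{53}{8} + 1370527 = \frac{10964269}{8}$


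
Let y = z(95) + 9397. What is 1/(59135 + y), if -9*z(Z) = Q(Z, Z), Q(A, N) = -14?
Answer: 9/616802 ≈ 1.4591e-5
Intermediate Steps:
z(Z) = 14/9 (z(Z) = -1/9*(-14) = 14/9)
y = 84587/9 (y = 14/9 + 9397 = 84587/9 ≈ 9398.6)
1/(59135 + y) = 1/(59135 + 84587/9) = 1/(616802/9) = 9/616802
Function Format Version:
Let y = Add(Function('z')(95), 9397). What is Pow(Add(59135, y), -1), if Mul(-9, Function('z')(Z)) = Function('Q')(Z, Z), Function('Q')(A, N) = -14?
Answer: Rational(9, 616802) ≈ 1.4591e-5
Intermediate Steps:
Function('z')(Z) = Rational(14, 9) (Function('z')(Z) = Mul(Rational(-1, 9), -14) = Rational(14, 9))
y = Rational(84587, 9) (y = Add(Rational(14, 9), 9397) = Rational(84587, 9) ≈ 9398.6)
Pow(Add(59135, y), -1) = Pow(Add(59135, Rational(84587, 9)), -1) = Pow(Rational(616802, 9), -1) = Rational(9, 616802)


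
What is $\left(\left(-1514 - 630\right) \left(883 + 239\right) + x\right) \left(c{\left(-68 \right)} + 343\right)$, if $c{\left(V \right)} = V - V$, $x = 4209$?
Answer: $-823666137$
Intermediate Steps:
$c{\left(V \right)} = 0$
$\left(\left(-1514 - 630\right) \left(883 + 239\right) + x\right) \left(c{\left(-68 \right)} + 343\right) = \left(\left(-1514 - 630\right) \left(883 + 239\right) + 4209\right) \left(0 + 343\right) = \left(\left(-2144\right) 1122 + 4209\right) 343 = \left(-2405568 + 4209\right) 343 = \left(-2401359\right) 343 = -823666137$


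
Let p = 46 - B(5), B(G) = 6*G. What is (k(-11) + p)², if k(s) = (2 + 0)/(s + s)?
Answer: 30625/121 ≈ 253.10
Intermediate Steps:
k(s) = 1/s (k(s) = 2/((2*s)) = 2*(1/(2*s)) = 1/s)
p = 16 (p = 46 - 6*5 = 46 - 1*30 = 46 - 30 = 16)
(k(-11) + p)² = (1/(-11) + 16)² = (-1/11 + 16)² = (175/11)² = 30625/121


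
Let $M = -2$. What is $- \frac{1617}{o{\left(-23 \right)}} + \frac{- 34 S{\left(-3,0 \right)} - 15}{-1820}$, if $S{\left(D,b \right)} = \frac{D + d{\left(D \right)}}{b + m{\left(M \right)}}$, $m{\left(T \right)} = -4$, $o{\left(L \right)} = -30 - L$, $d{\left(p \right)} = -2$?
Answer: $\frac{168191}{728} \approx 231.03$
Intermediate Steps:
$S{\left(D,b \right)} = \frac{-2 + D}{-4 + b}$ ($S{\left(D,b \right)} = \frac{D - 2}{b - 4} = \frac{-2 + D}{-4 + b}$)
$- \frac{1617}{o{\left(-23 \right)}} + \frac{- 34 S{\left(-3,0 \right)} - 15}{-1820} = - \frac{1617}{-30 - -23} + \frac{- 34 \frac{-2 - 3}{-4 + 0} - 15}{-1820} = - \frac{1617}{-30 + 23} + \left(- 34 \frac{1}{-4} \left(-5\right) - 15\right) \left(- \frac{1}{1820}\right) = - \frac{1617}{-7} + \left(- 34 \left(\left(- \frac{1}{4}\right) \left(-5\right)\right) - 15\right) \left(- \frac{1}{1820}\right) = \left(-1617\right) \left(- \frac{1}{7}\right) + \left(\left(-34\right) \frac{5}{4} - 15\right) \left(- \frac{1}{1820}\right) = 231 + \left(- \frac{85}{2} - 15\right) \left(- \frac{1}{1820}\right) = 231 - - \frac{23}{728} = 231 + \frac{23}{728} = \frac{168191}{728}$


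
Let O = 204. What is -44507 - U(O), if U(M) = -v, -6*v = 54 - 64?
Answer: -133516/3 ≈ -44505.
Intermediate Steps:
v = 5/3 (v = -(54 - 64)/6 = -⅙*(-10) = 5/3 ≈ 1.6667)
U(M) = -5/3 (U(M) = -1*5/3 = -5/3)
-44507 - U(O) = -44507 - 1*(-5/3) = -44507 + 5/3 = -133516/3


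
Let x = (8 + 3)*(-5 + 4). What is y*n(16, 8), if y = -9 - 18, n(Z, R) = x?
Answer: 297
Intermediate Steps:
x = -11 (x = 11*(-1) = -11)
n(Z, R) = -11
y = -27
y*n(16, 8) = -27*(-11) = 297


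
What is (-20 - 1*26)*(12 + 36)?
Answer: -2208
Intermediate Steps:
(-20 - 1*26)*(12 + 36) = (-20 - 26)*48 = -46*48 = -2208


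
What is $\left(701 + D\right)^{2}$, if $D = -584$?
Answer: $13689$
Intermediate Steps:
$\left(701 + D\right)^{2} = \left(701 - 584\right)^{2} = 117^{2} = 13689$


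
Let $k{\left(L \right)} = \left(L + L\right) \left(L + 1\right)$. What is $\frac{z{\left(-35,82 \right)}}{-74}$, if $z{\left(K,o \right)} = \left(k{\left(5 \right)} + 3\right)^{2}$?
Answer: $- \frac{3969}{74} \approx -53.635$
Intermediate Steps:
$k{\left(L \right)} = 2 L \left(1 + L\right)$
$z{\left(K,o \right)} = 3969$ ($z{\left(K,o \right)} = \left(2 \cdot 5 \left(1 + 5\right) + 3\right)^{2} = \left(2 \cdot 5 \cdot 6 + 3\right)^{2} = \left(60 + 3\right)^{2} = 63^{2} = 3969$)
$\frac{z{\left(-35,82 \right)}}{-74} = \frac{3969}{-74} = 3969 \left(- \frac{1}{74}\right) = - \frac{3969}{74}$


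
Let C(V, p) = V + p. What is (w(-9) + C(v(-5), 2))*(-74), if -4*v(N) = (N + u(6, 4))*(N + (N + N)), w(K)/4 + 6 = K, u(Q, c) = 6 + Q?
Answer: 4699/2 ≈ 2349.5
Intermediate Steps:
w(K) = -24 + 4*K
v(N) = -3*N*(12 + N)/4 (v(N) = -(N + (6 + 6))*(N + (N + N))/4 = -(N + 12)*(N + 2*N)/4 = -(12 + N)*3*N/4 = -3*N*(12 + N)/4)
(w(-9) + C(v(-5), 2))*(-74) = ((-24 + 4*(-9)) + (-3/4*(-5)*(12 - 5) + 2))*(-74) = ((-24 - 36) + (-3/4*(-5)*7 + 2))*(-74) = (-60 + (105/4 + 2))*(-74) = (-60 + 113/4)*(-74) = -127/4*(-74) = 4699/2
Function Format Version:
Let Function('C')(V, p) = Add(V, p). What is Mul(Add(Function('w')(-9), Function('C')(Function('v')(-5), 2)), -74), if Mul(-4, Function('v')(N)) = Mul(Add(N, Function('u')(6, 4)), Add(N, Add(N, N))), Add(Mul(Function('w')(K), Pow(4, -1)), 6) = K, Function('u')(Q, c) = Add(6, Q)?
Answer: Rational(4699, 2) ≈ 2349.5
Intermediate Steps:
Function('w')(K) = Add(-24, Mul(4, K))
Function('v')(N) = Mul(Rational(-3, 4), N, Add(12, N)) (Function('v')(N) = Mul(Rational(-1, 4), Mul(Add(N, Add(6, 6)), Add(N, Add(N, N)))) = Mul(Rational(-1, 4), Mul(Add(N, 12), Add(N, Mul(2, N)))) = Mul(Rational(-1, 4), Mul(Add(12, N), Mul(3, N))) = Mul(Rational(-1, 4), Mul(3, N, Add(12, N))) = Mul(Rational(-3, 4), N, Add(12, N)))
Mul(Add(Function('w')(-9), Function('C')(Function('v')(-5), 2)), -74) = Mul(Add(Add(-24, Mul(4, -9)), Add(Mul(Rational(-3, 4), -5, Add(12, -5)), 2)), -74) = Mul(Add(Add(-24, -36), Add(Mul(Rational(-3, 4), -5, 7), 2)), -74) = Mul(Add(-60, Add(Rational(105, 4), 2)), -74) = Mul(Add(-60, Rational(113, 4)), -74) = Mul(Rational(-127, 4), -74) = Rational(4699, 2)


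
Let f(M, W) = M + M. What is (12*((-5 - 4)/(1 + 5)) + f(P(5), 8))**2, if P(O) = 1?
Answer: 256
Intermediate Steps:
f(M, W) = 2*M
(12*((-5 - 4)/(1 + 5)) + f(P(5), 8))**2 = (12*((-5 - 4)/(1 + 5)) + 2*1)**2 = (12*(-9/6) + 2)**2 = (12*(-9*1/6) + 2)**2 = (12*(-3/2) + 2)**2 = (-18 + 2)**2 = (-16)**2 = 256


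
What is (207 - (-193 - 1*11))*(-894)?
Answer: -367434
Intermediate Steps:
(207 - (-193 - 1*11))*(-894) = (207 - (-193 - 11))*(-894) = (207 - 1*(-204))*(-894) = (207 + 204)*(-894) = 411*(-894) = -367434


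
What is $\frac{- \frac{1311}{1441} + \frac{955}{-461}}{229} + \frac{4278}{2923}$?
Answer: $\frac{645001368764}{444661167467} \approx 1.4505$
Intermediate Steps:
$\frac{- \frac{1311}{1441} + \frac{955}{-461}}{229} + \frac{4278}{2923} = \left(\left(-1311\right) \frac{1}{1441} + 955 \left(- \frac{1}{461}\right)\right) \frac{1}{229} + 4278 \cdot \frac{1}{2923} = \left(- \frac{1311}{1441} - \frac{955}{461}\right) \frac{1}{229} + \frac{4278}{2923} = \left(- \frac{1980526}{664301}\right) \frac{1}{229} + \frac{4278}{2923} = - \frac{1980526}{152124929} + \frac{4278}{2923} = \frac{645001368764}{444661167467}$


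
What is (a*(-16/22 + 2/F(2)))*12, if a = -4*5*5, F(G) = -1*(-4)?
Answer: 3000/11 ≈ 272.73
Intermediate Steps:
F(G) = 4
a = -100 (a = -20*5 = -100)
(a*(-16/22 + 2/F(2)))*12 = -100*(-16/22 + 2/4)*12 = -100*(-16*1/22 + 2*(¼))*12 = -100*(-8/11 + ½)*12 = -100*(-5/22)*12 = (250/11)*12 = 3000/11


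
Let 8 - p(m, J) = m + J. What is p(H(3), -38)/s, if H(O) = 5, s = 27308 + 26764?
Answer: 41/54072 ≈ 0.00075825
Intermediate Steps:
s = 54072
p(m, J) = 8 - J - m (p(m, J) = 8 - (m + J) = 8 - (J + m) = 8 + (-J - m) = 8 - J - m)
p(H(3), -38)/s = (8 - 1*(-38) - 1*5)/54072 = (8 + 38 - 5)*(1/54072) = 41*(1/54072) = 41/54072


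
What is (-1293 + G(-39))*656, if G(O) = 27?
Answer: -830496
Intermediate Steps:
(-1293 + G(-39))*656 = (-1293 + 27)*656 = -1266*656 = -830496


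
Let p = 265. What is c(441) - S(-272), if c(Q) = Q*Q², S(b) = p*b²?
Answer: 66160361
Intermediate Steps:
S(b) = 265*b²
c(Q) = Q³
c(441) - S(-272) = 441³ - 265*(-272)² = 85766121 - 265*73984 = 85766121 - 1*19605760 = 85766121 - 19605760 = 66160361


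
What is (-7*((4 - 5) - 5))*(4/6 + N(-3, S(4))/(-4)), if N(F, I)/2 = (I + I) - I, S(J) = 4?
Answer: -56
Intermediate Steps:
N(F, I) = 2*I (N(F, I) = 2*((I + I) - I) = 2*(2*I - I) = 2*I)
(-7*((4 - 5) - 5))*(4/6 + N(-3, S(4))/(-4)) = (-7*((4 - 5) - 5))*(4/6 + (2*4)/(-4)) = (-7*(-1 - 5))*(4*(1/6) + 8*(-1/4)) = (-7*(-6))*(2/3 - 2) = 42*(-4/3) = -56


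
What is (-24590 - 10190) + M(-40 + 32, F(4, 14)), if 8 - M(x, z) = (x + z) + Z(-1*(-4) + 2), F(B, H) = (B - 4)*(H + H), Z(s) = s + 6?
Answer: -34776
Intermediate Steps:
Z(s) = 6 + s
F(B, H) = 2*H*(-4 + B) (F(B, H) = (-4 + B)*(2*H) = 2*H*(-4 + B))
M(x, z) = -4 - x - z (M(x, z) = 8 - ((x + z) + (6 + (-1*(-4) + 2))) = 8 - ((x + z) + (6 + (4 + 2))) = 8 - ((x + z) + (6 + 6)) = 8 - ((x + z) + 12) = 8 - (12 + x + z) = 8 + (-12 - x - z) = -4 - x - z)
(-24590 - 10190) + M(-40 + 32, F(4, 14)) = (-24590 - 10190) + (-4 - (-40 + 32) - 2*14*(-4 + 4)) = -34780 + (-4 - 1*(-8) - 2*14*0) = -34780 + (-4 + 8 - 1*0) = -34780 + (-4 + 8 + 0) = -34780 + 4 = -34776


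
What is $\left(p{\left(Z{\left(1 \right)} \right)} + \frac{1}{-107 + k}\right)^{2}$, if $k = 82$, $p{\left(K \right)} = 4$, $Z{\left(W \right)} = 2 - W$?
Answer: $\frac{9801}{625} \approx 15.682$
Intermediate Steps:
$\left(p{\left(Z{\left(1 \right)} \right)} + \frac{1}{-107 + k}\right)^{2} = \left(4 + \frac{1}{-107 + 82}\right)^{2} = \left(4 + \frac{1}{-25}\right)^{2} = \left(4 - \frac{1}{25}\right)^{2} = \left(\frac{99}{25}\right)^{2} = \frac{9801}{625}$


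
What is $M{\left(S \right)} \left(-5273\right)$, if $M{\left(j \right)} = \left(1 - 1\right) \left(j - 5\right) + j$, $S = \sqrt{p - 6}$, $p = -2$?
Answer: $- 10546 i \sqrt{2} \approx - 14914.0 i$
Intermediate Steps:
$S = 2 i \sqrt{2}$ ($S = \sqrt{-2 - 6} = \sqrt{-8} = 2 i \sqrt{2} \approx 2.8284 i$)
$M{\left(j \right)} = j$ ($M{\left(j \right)} = 0 \left(-5 + j\right) + j = 0 + j = j$)
$M{\left(S \right)} \left(-5273\right) = 2 i \sqrt{2} \left(-5273\right) = - 10546 i \sqrt{2}$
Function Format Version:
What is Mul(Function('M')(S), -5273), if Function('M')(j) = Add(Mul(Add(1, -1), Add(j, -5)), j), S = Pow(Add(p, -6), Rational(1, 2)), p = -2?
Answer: Mul(-10546, I, Pow(2, Rational(1, 2))) ≈ Mul(-14914., I)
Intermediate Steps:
S = Mul(2, I, Pow(2, Rational(1, 2))) (S = Pow(Add(-2, -6), Rational(1, 2)) = Pow(-8, Rational(1, 2)) = Mul(2, I, Pow(2, Rational(1, 2))) ≈ Mul(2.8284, I))
Function('M')(j) = j (Function('M')(j) = Add(Mul(0, Add(-5, j)), j) = Add(0, j) = j)
Mul(Function('M')(S), -5273) = Mul(Mul(2, I, Pow(2, Rational(1, 2))), -5273) = Mul(-10546, I, Pow(2, Rational(1, 2)))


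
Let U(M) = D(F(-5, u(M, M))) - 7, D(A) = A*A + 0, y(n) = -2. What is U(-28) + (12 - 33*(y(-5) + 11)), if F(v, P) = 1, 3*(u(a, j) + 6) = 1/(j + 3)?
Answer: -291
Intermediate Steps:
u(a, j) = -6 + 1/(3*(3 + j)) (u(a, j) = -6 + 1/(3*(j + 3)) = -6 + 1/(3*(3 + j)))
D(A) = A² (D(A) = A² + 0 = A²)
U(M) = -6 (U(M) = 1² - 7 = 1 - 7 = -6)
U(-28) + (12 - 33*(y(-5) + 11)) = -6 + (12 - 33*(-2 + 11)) = -6 + (12 - 33*9) = -6 + (12 - 297) = -6 - 285 = -291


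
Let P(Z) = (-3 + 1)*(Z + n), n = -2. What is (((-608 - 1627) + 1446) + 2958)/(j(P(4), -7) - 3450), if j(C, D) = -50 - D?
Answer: -2169/3493 ≈ -0.62096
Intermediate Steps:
P(Z) = 4 - 2*Z (P(Z) = (-3 + 1)*(Z - 2) = -2*(-2 + Z) = 4 - 2*Z)
(((-608 - 1627) + 1446) + 2958)/(j(P(4), -7) - 3450) = (((-608 - 1627) + 1446) + 2958)/((-50 - 1*(-7)) - 3450) = ((-2235 + 1446) + 2958)/((-50 + 7) - 3450) = (-789 + 2958)/(-43 - 3450) = 2169/(-3493) = 2169*(-1/3493) = -2169/3493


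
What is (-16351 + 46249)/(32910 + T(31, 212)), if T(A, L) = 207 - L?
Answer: 29898/32905 ≈ 0.90862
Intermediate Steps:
(-16351 + 46249)/(32910 + T(31, 212)) = (-16351 + 46249)/(32910 + (207 - 1*212)) = 29898/(32910 + (207 - 212)) = 29898/(32910 - 5) = 29898/32905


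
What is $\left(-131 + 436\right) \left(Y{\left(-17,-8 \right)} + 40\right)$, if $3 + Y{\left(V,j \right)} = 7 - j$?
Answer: $15860$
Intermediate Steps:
$Y{\left(V,j \right)} = 4 - j$ ($Y{\left(V,j \right)} = -3 - \left(-7 + j\right) = 4 - j$)
$\left(-131 + 436\right) \left(Y{\left(-17,-8 \right)} + 40\right) = \left(-131 + 436\right) \left(\left(4 - -8\right) + 40\right) = 305 \left(\left(4 + 8\right) + 40\right) = 305 \left(12 + 40\right) = 305 \cdot 52 = 15860$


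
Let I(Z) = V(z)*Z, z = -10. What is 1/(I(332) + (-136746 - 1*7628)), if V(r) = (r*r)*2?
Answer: -1/77974 ≈ -1.2825e-5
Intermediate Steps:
V(r) = 2*r² (V(r) = r²*2 = 2*r²)
I(Z) = 200*Z (I(Z) = (2*(-10)²)*Z = (2*100)*Z = 200*Z)
1/(I(332) + (-136746 - 1*7628)) = 1/(200*332 + (-136746 - 1*7628)) = 1/(66400 + (-136746 - 7628)) = 1/(66400 - 144374) = 1/(-77974) = -1/77974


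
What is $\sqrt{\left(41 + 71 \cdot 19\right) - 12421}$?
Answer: $i \sqrt{11031} \approx 105.03 i$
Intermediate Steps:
$\sqrt{\left(41 + 71 \cdot 19\right) - 12421} = \sqrt{\left(41 + 1349\right) - 12421} = \sqrt{1390 - 12421} = \sqrt{-11031} = i \sqrt{11031}$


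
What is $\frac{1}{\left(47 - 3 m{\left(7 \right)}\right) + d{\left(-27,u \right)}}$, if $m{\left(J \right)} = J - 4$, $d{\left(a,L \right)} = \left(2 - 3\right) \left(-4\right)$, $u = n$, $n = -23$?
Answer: $\frac{1}{42} \approx 0.02381$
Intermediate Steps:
$u = -23$
$d{\left(a,L \right)} = 4$ ($d{\left(a,L \right)} = \left(-1\right) \left(-4\right) = 4$)
$m{\left(J \right)} = -4 + J$
$\frac{1}{\left(47 - 3 m{\left(7 \right)}\right) + d{\left(-27,u \right)}} = \frac{1}{\left(47 - 3 \left(-4 + 7\right)\right) + 4} = \frac{1}{\left(47 - 9\right) + 4} = \frac{1}{38 + 4} = \frac{1}{42}$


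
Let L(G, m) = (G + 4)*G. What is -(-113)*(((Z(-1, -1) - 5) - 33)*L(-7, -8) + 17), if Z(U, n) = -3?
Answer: -95372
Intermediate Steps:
L(G, m) = G*(4 + G) (L(G, m) = (4 + G)*G = G*(4 + G))
-(-113)*(((Z(-1, -1) - 5) - 33)*L(-7, -8) + 17) = -(-113)*(((-3 - 5) - 33)*(-7*(4 - 7)) + 17) = -(-113)*((-8 - 33)*(-7*(-3)) + 17) = -(-113)*(-41*21 + 17) = -(-113)*(-861 + 17) = -(-113)*(-844) = -113*844 = -95372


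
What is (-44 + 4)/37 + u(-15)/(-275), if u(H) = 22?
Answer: -1074/925 ≈ -1.1611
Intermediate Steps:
(-44 + 4)/37 + u(-15)/(-275) = (-44 + 4)/37 + 22/(-275) = -40*1/37 + 22*(-1/275) = -40/37 - 2/25 = -1074/925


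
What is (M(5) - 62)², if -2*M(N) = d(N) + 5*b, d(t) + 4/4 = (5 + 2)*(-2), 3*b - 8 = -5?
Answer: 3249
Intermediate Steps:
b = 1 (b = 8/3 + (⅓)*(-5) = 8/3 - 5/3 = 1)
d(t) = -15 (d(t) = -1 + (5 + 2)*(-2) = -1 + 7*(-2) = -1 - 14 = -15)
M(N) = 5 (M(N) = -(-15 + 5*1)/2 = -(-15 + 5)/2 = -½*(-10) = 5)
(M(5) - 62)² = (5 - 62)² = (-57)² = 3249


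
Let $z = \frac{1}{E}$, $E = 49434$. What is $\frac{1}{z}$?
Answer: $49434$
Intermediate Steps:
$z = \frac{1}{49434} \approx 2.0229 \cdot 10^{-5}$
$\frac{1}{z} = \frac{1}{\frac{1}{49434}} = 49434$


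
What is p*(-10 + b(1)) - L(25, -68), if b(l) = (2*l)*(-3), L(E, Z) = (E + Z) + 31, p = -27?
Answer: 444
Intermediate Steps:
L(E, Z) = 31 + E + Z
b(l) = -6*l
p*(-10 + b(1)) - L(25, -68) = -27*(-10 - 6*1) - (31 + 25 - 68) = -27*(-10 - 6) - 1*(-12) = -27*(-16) + 12 = 432 + 12 = 444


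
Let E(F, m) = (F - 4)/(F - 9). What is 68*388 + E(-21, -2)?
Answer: 158309/6 ≈ 26385.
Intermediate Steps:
E(F, m) = (-4 + F)/(-9 + F)
68*388 + E(-21, -2) = 68*388 + (-4 - 21)/(-9 - 21) = 26384 - 25/(-30) = 26384 - 1/30*(-25) = 26384 + ⅚ = 158309/6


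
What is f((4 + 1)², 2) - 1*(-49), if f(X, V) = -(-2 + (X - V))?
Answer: 28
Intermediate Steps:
f(X, V) = 2 + V - X (f(X, V) = -(-2 + X - V) = 2 + V - X)
f((4 + 1)², 2) - 1*(-49) = (2 + 2 - (4 + 1)²) - 1*(-49) = (2 + 2 - 1*5²) + 49 = (2 + 2 - 1*25) + 49 = (2 + 2 - 25) + 49 = -21 + 49 = 28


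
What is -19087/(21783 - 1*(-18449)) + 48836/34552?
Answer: 163159491/173762008 ≈ 0.93898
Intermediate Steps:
-19087/(21783 - 1*(-18449)) + 48836/34552 = -19087/(21783 + 18449) + 48836*(1/34552) = -19087/40232 + 12209/8638 = 163159491/173762008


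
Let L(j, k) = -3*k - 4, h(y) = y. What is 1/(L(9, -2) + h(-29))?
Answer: -1/27 ≈ -0.037037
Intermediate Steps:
L(j, k) = -4 - 3*k
1/(L(9, -2) + h(-29)) = 1/((-4 - 3*(-2)) - 29) = 1/((-4 + 6) - 29) = 1/(2 - 29) = 1/(-27) = -1/27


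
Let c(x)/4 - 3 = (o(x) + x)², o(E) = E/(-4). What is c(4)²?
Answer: 2304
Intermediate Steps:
o(E) = -E/4 (o(E) = E*(-¼) = -E/4)
c(x) = 12 + 9*x²/4 (c(x) = 12 + 4*(-x/4 + x)² = 12 + 4*(3*x/4)² = 12 + 4*(9*x²/16) = 12 + 9*x²/4)
c(4)² = (12 + (9/4)*4²)² = (12 + (9/4)*16)² = (12 + 36)² = 48² = 2304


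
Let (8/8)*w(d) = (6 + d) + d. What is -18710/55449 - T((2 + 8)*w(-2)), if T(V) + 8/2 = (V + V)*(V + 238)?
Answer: -572030594/55449 ≈ -10316.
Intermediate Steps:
w(d) = 6 + 2*d (w(d) = (6 + d) + d = 6 + 2*d)
T(V) = -4 + 2*V*(238 + V) (T(V) = -4 + (V + V)*(V + 238) = -4 + (2*V)*(238 + V) = -4 + 2*V*(238 + V))
-18710/55449 - T((2 + 8)*w(-2)) = -18710/55449 - (-4 + 2*((2 + 8)*(6 + 2*(-2)))² + 476*((2 + 8)*(6 + 2*(-2)))) = -18710*1/55449 - (-4 + 2*(10*(6 - 4))² + 476*(10*(6 - 4))) = -18710/55449 - (-4 + 2*(10*2)² + 476*(10*2)) = -18710/55449 - (-4 + 2*20² + 476*20) = -18710/55449 - (-4 + 2*400 + 9520) = -18710/55449 - (-4 + 800 + 9520) = -18710/55449 - 1*10316 = -18710/55449 - 10316 = -572030594/55449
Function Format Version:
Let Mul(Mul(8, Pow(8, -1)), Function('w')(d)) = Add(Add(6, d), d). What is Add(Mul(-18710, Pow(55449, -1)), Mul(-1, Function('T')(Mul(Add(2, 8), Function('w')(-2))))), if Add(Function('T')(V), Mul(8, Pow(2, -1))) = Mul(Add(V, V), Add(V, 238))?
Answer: Rational(-572030594, 55449) ≈ -10316.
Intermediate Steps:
Function('w')(d) = Add(6, Mul(2, d)) (Function('w')(d) = Add(Add(6, d), d) = Add(6, Mul(2, d)))
Function('T')(V) = Add(-4, Mul(2, V, Add(238, V))) (Function('T')(V) = Add(-4, Mul(Add(V, V), Add(V, 238))) = Add(-4, Mul(Mul(2, V), Add(238, V))) = Add(-4, Mul(2, V, Add(238, V))))
Add(Mul(-18710, Pow(55449, -1)), Mul(-1, Function('T')(Mul(Add(2, 8), Function('w')(-2))))) = Add(Mul(-18710, Pow(55449, -1)), Mul(-1, Add(-4, Mul(2, Pow(Mul(Add(2, 8), Add(6, Mul(2, -2))), 2)), Mul(476, Mul(Add(2, 8), Add(6, Mul(2, -2))))))) = Add(Mul(-18710, Rational(1, 55449)), Mul(-1, Add(-4, Mul(2, Pow(Mul(10, Add(6, -4)), 2)), Mul(476, Mul(10, Add(6, -4)))))) = Add(Rational(-18710, 55449), Mul(-1, Add(-4, Mul(2, Pow(Mul(10, 2), 2)), Mul(476, Mul(10, 2))))) = Add(Rational(-18710, 55449), Mul(-1, Add(-4, Mul(2, Pow(20, 2)), Mul(476, 20)))) = Add(Rational(-18710, 55449), Mul(-1, Add(-4, Mul(2, 400), 9520))) = Add(Rational(-18710, 55449), Mul(-1, Add(-4, 800, 9520))) = Add(Rational(-18710, 55449), Mul(-1, 10316)) = Add(Rational(-18710, 55449), -10316) = Rational(-572030594, 55449)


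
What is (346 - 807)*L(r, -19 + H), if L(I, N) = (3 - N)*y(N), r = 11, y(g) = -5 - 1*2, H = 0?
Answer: 70994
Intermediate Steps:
y(g) = -7 (y(g) = -5 - 2 = -7)
L(I, N) = -21 + 7*N (L(I, N) = (3 - N)*(-7) = -21 + 7*N)
(346 - 807)*L(r, -19 + H) = (346 - 807)*(-21 + 7*(-19 + 0)) = -461*(-21 + 7*(-19)) = -461*(-21 - 133) = -461*(-154) = 70994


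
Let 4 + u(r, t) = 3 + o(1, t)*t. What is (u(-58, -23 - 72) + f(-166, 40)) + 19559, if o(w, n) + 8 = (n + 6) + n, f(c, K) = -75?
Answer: 37723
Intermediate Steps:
o(w, n) = -2 + 2*n (o(w, n) = -8 + ((n + 6) + n) = -8 + ((6 + n) + n) = -8 + (6 + 2*n) = -2 + 2*n)
u(r, t) = -1 + t*(-2 + 2*t) (u(r, t) = -4 + (3 + (-2 + 2*t)*t) = -4 + (3 + t*(-2 + 2*t)) = -1 + t*(-2 + 2*t))
(u(-58, -23 - 72) + f(-166, 40)) + 19559 = ((-1 + 2*(-23 - 72)*(-1 + (-23 - 72))) - 75) + 19559 = ((-1 + 2*(-95)*(-1 - 95)) - 75) + 19559 = ((-1 + 2*(-95)*(-96)) - 75) + 19559 = ((-1 + 18240) - 75) + 19559 = (18239 - 75) + 19559 = 18164 + 19559 = 37723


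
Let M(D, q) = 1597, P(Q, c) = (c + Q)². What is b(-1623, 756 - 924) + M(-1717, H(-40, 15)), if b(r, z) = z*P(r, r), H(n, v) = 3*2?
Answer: -1770133091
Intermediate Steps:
P(Q, c) = (Q + c)²
H(n, v) = 6
b(r, z) = 4*z*r² (b(r, z) = z*(r + r)² = z*(2*r)² = z*(4*r²) = 4*z*r²)
b(-1623, 756 - 924) + M(-1717, H(-40, 15)) = 4*(756 - 924)*(-1623)² + 1597 = 4*(-168)*2634129 + 1597 = -1770134688 + 1597 = -1770133091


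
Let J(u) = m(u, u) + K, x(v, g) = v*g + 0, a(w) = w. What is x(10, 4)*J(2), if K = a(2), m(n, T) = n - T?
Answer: 80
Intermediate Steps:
x(v, g) = g*v (x(v, g) = g*v + 0 = g*v)
K = 2
J(u) = 2 (J(u) = (u - u) + 2 = 0 + 2 = 2)
x(10, 4)*J(2) = (4*10)*2 = 40*2 = 80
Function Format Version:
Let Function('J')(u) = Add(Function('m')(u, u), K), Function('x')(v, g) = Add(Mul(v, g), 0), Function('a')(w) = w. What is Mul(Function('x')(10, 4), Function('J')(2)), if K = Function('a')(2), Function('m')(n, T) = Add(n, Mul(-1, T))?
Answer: 80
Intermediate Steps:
Function('x')(v, g) = Mul(g, v) (Function('x')(v, g) = Add(Mul(g, v), 0) = Mul(g, v))
K = 2
Function('J')(u) = 2 (Function('J')(u) = Add(Add(u, Mul(-1, u)), 2) = Add(0, 2) = 2)
Mul(Function('x')(10, 4), Function('J')(2)) = Mul(Mul(4, 10), 2) = Mul(40, 2) = 80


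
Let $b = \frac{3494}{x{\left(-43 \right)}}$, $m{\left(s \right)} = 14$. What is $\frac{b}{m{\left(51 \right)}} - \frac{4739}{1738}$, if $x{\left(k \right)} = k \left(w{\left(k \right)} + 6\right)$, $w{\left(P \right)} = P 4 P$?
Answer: $- \frac{2640384441}{968066869} \approx -2.7275$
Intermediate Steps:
$w{\left(P \right)} = 4 P^{2}$ ($w{\left(P \right)} = 4 P P = 4 P^{2}$)
$x{\left(k \right)} = k \left(6 + 4 k^{2}\right)$ ($x{\left(k \right)} = k \left(4 k^{2} + 6\right) = k \left(6 + 4 k^{2}\right)$)
$b = - \frac{1747}{159143}$ ($b = \frac{3494}{4 \left(-43\right)^{3} + 6 \left(-43\right)} = \frac{3494}{4 \left(-79507\right) - 258} = \frac{3494}{-318028 - 258} = \frac{3494}{-318286} = 3494 \left(- \frac{1}{318286}\right) = - \frac{1747}{159143} \approx -0.010978$)
$\frac{b}{m{\left(51 \right)}} - \frac{4739}{1738} = - \frac{1747}{159143 \cdot 14} - \frac{4739}{1738} = \left(- \frac{1747}{159143}\right) \frac{1}{14} - \frac{4739}{1738} = - \frac{1747}{2228002} - \frac{4739}{1738} = - \frac{2640384441}{968066869}$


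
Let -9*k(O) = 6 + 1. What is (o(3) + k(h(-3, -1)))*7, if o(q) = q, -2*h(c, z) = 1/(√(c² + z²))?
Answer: 140/9 ≈ 15.556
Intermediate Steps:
h(c, z) = -1/(2*√(c² + z²))
k(O) = -7/9 (k(O) = -(6 + 1)/9 = -⅑*7 = -7/9)
(o(3) + k(h(-3, -1)))*7 = (3 - 7/9)*7 = (20/9)*7 = 140/9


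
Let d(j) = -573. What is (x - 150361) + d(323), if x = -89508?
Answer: -240442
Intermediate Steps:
(x - 150361) + d(323) = (-89508 - 150361) - 573 = -239869 - 573 = -240442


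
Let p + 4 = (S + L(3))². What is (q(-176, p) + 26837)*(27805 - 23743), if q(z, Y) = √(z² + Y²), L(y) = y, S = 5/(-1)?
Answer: 109726806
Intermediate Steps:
S = -5 (S = 5*(-1) = -5)
p = 0 (p = -4 + (-5 + 3)² = -4 + (-2)² = -4 + 4 = 0)
q(z, Y) = √(Y² + z²)
(q(-176, p) + 26837)*(27805 - 23743) = (√(0² + (-176)²) + 26837)*(27805 - 23743) = (√(0 + 30976) + 26837)*4062 = (√30976 + 26837)*4062 = (176 + 26837)*4062 = 27013*4062 = 109726806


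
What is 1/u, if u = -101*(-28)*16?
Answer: 1/45248 ≈ 2.2100e-5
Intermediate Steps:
u = 45248 (u = 2828*16 = 45248)
1/u = 1/45248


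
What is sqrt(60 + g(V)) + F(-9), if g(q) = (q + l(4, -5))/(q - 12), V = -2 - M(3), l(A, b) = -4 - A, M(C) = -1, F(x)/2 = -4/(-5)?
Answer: 8/5 + sqrt(10257)/13 ≈ 9.3905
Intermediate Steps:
F(x) = 8/5 (F(x) = 2*(-4/(-5)) = 2*(-4*(-1/5)) = 2*(4/5) = 8/5)
V = -1 (V = -2 - 1*(-1) = -2 + 1 = -1)
g(q) = (-8 + q)/(-12 + q) (g(q) = (q + (-4 - 1*4))/(q - 12) = (q + (-4 - 4))/(-12 + q) = (q - 8)/(-12 + q) = (-8 + q)/(-12 + q))
sqrt(60 + g(V)) + F(-9) = sqrt(60 + (-8 - 1)/(-12 - 1)) + 8/5 = sqrt(60 - 9/(-13)) + 8/5 = sqrt(60 - 1/13*(-9)) + 8/5 = sqrt(60 + 9/13) + 8/5 = sqrt(789/13) + 8/5 = sqrt(10257)/13 + 8/5 = 8/5 + sqrt(10257)/13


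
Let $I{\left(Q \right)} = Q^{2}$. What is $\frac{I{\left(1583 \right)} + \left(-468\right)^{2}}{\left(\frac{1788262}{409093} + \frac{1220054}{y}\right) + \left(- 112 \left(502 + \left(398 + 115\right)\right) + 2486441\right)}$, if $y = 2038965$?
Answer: $\frac{2272921622341264185}{1979186519783274797} \approx 1.1484$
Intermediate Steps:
$\frac{I{\left(1583 \right)} + \left(-468\right)^{2}}{\left(\frac{1788262}{409093} + \frac{1220054}{y}\right) + \left(- 112 \left(502 + \left(398 + 115\right)\right) + 2486441\right)} = \frac{1583^{2} + \left(-468\right)^{2}}{\left(\frac{1788262}{409093} + \frac{1220054}{2038965}\right) + \left(- 112 \left(502 + \left(398 + 115\right)\right) + 2486441\right)} = \frac{2505889 + 219024}{\left(1788262 \cdot \frac{1}{409093} + 1220054 \cdot \frac{1}{2038965}\right) + \left(- 112 \left(502 + 513\right) + 2486441\right)} = \frac{2724913}{\left(\frac{1788262}{409093} + \frac{1220054}{2038965}\right) + \left(\left(-112\right) 1015 + 2486441\right)} = \frac{2724913}{\frac{4145319179852}{834126308745} + \left(-113680 + 2486441\right)} = \frac{2724913}{\frac{4145319179852}{834126308745} + 2372761} = \frac{2724913}{\frac{1979186519783274797}{834126308745}} = 2724913 \cdot \frac{834126308745}{1979186519783274797} = \frac{2272921622341264185}{1979186519783274797}$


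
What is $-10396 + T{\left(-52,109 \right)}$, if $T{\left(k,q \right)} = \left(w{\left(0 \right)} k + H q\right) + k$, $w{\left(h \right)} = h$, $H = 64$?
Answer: $-3472$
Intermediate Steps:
$T{\left(k,q \right)} = k + 64 q$ ($T{\left(k,q \right)} = \left(0 k + 64 q\right) + k = \left(0 + 64 q\right) + k = 64 q + k = k + 64 q$)
$-10396 + T{\left(-52,109 \right)} = -10396 + \left(-52 + 64 \cdot 109\right) = -10396 + \left(-52 + 6976\right) = -10396 + 6924 = -3472$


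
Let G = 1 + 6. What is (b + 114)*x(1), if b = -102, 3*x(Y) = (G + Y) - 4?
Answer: 16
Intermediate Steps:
G = 7
x(Y) = 1 + Y/3 (x(Y) = ((7 + Y) - 4)/3 = (3 + Y)/3 = 1 + Y/3)
(b + 114)*x(1) = (-102 + 114)*(1 + (1/3)*1) = 12*(1 + 1/3) = 12*(4/3) = 16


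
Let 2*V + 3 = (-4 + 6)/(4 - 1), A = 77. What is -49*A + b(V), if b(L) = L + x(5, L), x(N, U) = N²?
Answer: -22495/6 ≈ -3749.2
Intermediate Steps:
V = -7/6 (V = -3/2 + ((-4 + 6)/(4 - 1))/2 = -3/2 + (2/3)/2 = -3/2 + (2*(⅓))/2 = -3/2 + (½)*(⅔) = -3/2 + ⅓ = -7/6 ≈ -1.1667)
b(L) = 25 + L (b(L) = L + 5² = L + 25 = 25 + L)
-49*A + b(V) = -49*77 + (25 - 7/6) = -3773 + 143/6 = -22495/6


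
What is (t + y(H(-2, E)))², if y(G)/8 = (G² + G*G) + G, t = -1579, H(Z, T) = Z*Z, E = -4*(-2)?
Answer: 1666681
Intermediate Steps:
E = 8
H(Z, T) = Z²
y(G) = 8*G + 16*G² (y(G) = 8*((G² + G*G) + G) = 8*((G² + G²) + G) = 8*(2*G² + G) = 8*(G + 2*G²) = 8*G + 16*G²)
(t + y(H(-2, E)))² = (-1579 + 8*(-2)²*(1 + 2*(-2)²))² = (-1579 + 8*4*(1 + 2*4))² = (-1579 + 8*4*(1 + 8))² = (-1579 + 8*4*9)² = (-1579 + 288)² = (-1291)² = 1666681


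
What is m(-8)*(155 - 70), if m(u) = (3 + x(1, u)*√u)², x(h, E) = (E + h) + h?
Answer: -23715 - 6120*I*√2 ≈ -23715.0 - 8655.0*I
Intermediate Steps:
x(h, E) = E + 2*h
m(u) = (3 + √u*(2 + u))² (m(u) = (3 + (u + 2*1)*√u)² = (3 + (u + 2)*√u)² = (3 + (2 + u)*√u)² = (3 + √u*(2 + u))²)
m(-8)*(155 - 70) = (3 + √(-8)*(2 - 8))²*(155 - 70) = (3 + (2*I*√2)*(-6))²*85 = (3 - 12*I*√2)²*85 = 85*(3 - 12*I*√2)²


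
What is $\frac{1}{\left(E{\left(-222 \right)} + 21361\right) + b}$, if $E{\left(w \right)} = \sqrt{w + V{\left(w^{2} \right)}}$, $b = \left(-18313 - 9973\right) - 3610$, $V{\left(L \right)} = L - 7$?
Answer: $- \frac{2107}{22187434} - \frac{\sqrt{49055}}{110937170} \approx -9.696 \cdot 10^{-5}$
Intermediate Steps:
$V{\left(L \right)} = -7 + L$
$b = -31896$ ($b = -28286 - 3610 = -31896$)
$E{\left(w \right)} = \sqrt{-7 + w + w^{2}}$ ($E{\left(w \right)} = \sqrt{w + \left(-7 + w^{2}\right)} = \sqrt{-7 + w + w^{2}}$)
$\frac{1}{\left(E{\left(-222 \right)} + 21361\right) + b} = \frac{1}{\left(\sqrt{-7 - 222 + \left(-222\right)^{2}} + 21361\right) - 31896} = \frac{1}{\left(\sqrt{-7 - 222 + 49284} + 21361\right) - 31896} = \frac{1}{\left(\sqrt{49055} + 21361\right) - 31896} = \frac{1}{\left(21361 + \sqrt{49055}\right) - 31896} = \frac{1}{-10535 + \sqrt{49055}}$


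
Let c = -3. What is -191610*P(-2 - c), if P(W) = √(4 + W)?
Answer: -191610*√5 ≈ -4.2845e+5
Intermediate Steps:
-191610*P(-2 - c) = -191610*√(4 + (-2 - 1*(-3))) = -191610*√(4 + (-2 + 3)) = -191610*√(4 + 1) = -191610*√5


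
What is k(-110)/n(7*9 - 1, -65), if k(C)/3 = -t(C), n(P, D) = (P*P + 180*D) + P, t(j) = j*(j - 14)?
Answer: 6820/1299 ≈ 5.2502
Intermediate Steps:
t(j) = j*(-14 + j)
n(P, D) = P + P**2 + 180*D (n(P, D) = (P**2 + 180*D) + P = P + P**2 + 180*D)
k(C) = -3*C*(-14 + C) (k(C) = 3*(-C*(-14 + C)) = -3*C*(-14 + C))
k(-110)/n(7*9 - 1, -65) = (3*(-110)*(14 - 1*(-110)))/((7*9 - 1) + (7*9 - 1)**2 + 180*(-65)) = (3*(-110)*(14 + 110))/((63 - 1) + (63 - 1)**2 - 11700) = (3*(-110)*124)/(62 + 62**2 - 11700) = -40920/(62 + 3844 - 11700) = -40920/(-7794) = -40920*(-1/7794) = 6820/1299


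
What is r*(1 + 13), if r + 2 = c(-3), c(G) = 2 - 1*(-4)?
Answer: 56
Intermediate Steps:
c(G) = 6 (c(G) = 2 + 4 = 6)
r = 4 (r = -2 + 6 = 4)
r*(1 + 13) = 4*(1 + 13) = 4*14 = 56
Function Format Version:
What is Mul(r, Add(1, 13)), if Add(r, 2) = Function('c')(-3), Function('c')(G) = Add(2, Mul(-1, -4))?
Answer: 56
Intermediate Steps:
Function('c')(G) = 6 (Function('c')(G) = Add(2, 4) = 6)
r = 4 (r = Add(-2, 6) = 4)
Mul(r, Add(1, 13)) = Mul(4, Add(1, 13)) = Mul(4, 14) = 56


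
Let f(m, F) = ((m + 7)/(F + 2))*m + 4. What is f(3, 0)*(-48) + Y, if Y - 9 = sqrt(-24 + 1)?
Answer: -903 + I*sqrt(23) ≈ -903.0 + 4.7958*I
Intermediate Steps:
f(m, F) = 4 + m*(7 + m)/(2 + F) (f(m, F) = ((7 + m)/(2 + F))*m + 4 = m*(7 + m)/(2 + F) + 4 = 4 + m*(7 + m)/(2 + F))
Y = 9 + I*sqrt(23) (Y = 9 + sqrt(-24 + 1) = 9 + sqrt(-23) = 9 + I*sqrt(23) ≈ 9.0 + 4.7958*I)
f(3, 0)*(-48) + Y = ((8 + 3**2 + 4*0 + 7*3)/(2 + 0))*(-48) + (9 + I*sqrt(23)) = ((8 + 9 + 0 + 21)/2)*(-48) + (9 + I*sqrt(23)) = ((1/2)*38)*(-48) + (9 + I*sqrt(23)) = 19*(-48) + (9 + I*sqrt(23)) = -912 + (9 + I*sqrt(23)) = -903 + I*sqrt(23)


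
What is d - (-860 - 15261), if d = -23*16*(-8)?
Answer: 19065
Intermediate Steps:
d = 2944 (d = -368*(-8) = 2944)
d - (-860 - 15261) = 2944 - (-860 - 15261) = 2944 - 1*(-16121) = 2944 + 16121 = 19065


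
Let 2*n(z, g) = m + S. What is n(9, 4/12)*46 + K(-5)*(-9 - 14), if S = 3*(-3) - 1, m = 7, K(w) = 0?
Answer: -69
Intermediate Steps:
S = -10 (S = -9 - 1 = -10)
n(z, g) = -3/2 (n(z, g) = (7 - 10)/2 = (½)*(-3) = -3/2)
n(9, 4/12)*46 + K(-5)*(-9 - 14) = -3/2*46 + 0*(-9 - 14) = -69 + 0*(-23) = -69 + 0 = -69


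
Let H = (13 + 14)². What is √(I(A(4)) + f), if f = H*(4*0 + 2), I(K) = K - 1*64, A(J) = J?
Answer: √1398 ≈ 37.390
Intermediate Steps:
H = 729 (H = 27² = 729)
I(K) = -64 + K (I(K) = K - 64 = -64 + K)
f = 1458 (f = 729*(4*0 + 2) = 729*(0 + 2) = 729*2 = 1458)
√(I(A(4)) + f) = √((-64 + 4) + 1458) = √(-60 + 1458) = √1398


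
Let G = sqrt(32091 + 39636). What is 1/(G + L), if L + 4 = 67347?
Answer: 67343/4535007922 - sqrt(71727)/4535007922 ≈ 1.4791e-5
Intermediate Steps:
L = 67343 (L = -4 + 67347 = 67343)
G = sqrt(71727) ≈ 267.82
1/(G + L) = 1/(sqrt(71727) + 67343) = 1/(67343 + sqrt(71727))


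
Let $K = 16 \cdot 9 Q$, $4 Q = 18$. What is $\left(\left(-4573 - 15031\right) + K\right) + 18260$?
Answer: $-696$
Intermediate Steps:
$Q = \frac{9}{2}$ ($Q = \frac{1}{4} \cdot 18 = \frac{9}{2} \approx 4.5$)
$K = 648$ ($K = 16 \cdot 9 \cdot \frac{9}{2} = 144 \cdot \frac{9}{2} = 648$)
$\left(\left(-4573 - 15031\right) + K\right) + 18260 = \left(\left(-4573 - 15031\right) + 648\right) + 18260 = \left(-19604 + 648\right) + 18260 = -18956 + 18260 = -696$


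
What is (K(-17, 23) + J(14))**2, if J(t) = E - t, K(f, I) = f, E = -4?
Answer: 1225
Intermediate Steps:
J(t) = -4 - t
(K(-17, 23) + J(14))**2 = (-17 + (-4 - 1*14))**2 = (-17 + (-4 - 14))**2 = (-17 - 18)**2 = (-35)**2 = 1225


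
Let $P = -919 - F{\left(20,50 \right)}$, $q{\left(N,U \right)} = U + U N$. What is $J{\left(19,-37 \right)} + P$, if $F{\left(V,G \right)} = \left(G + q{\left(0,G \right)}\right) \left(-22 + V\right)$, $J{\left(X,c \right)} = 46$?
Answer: $-673$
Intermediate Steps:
$q{\left(N,U \right)} = U + N U$
$F{\left(V,G \right)} = 2 G \left(-22 + V\right)$ ($F{\left(V,G \right)} = \left(G + G \left(1 + 0\right)\right) \left(-22 + V\right) = \left(G + G 1\right) \left(-22 + V\right) = \left(G + G\right) \left(-22 + V\right) = 2 G \left(-22 + V\right)$)
$P = -719$ ($P = -919 - 2 \cdot 50 \left(-22 + 20\right) = -919 - 2 \cdot 50 \left(-2\right) = -919 - -200 = -919 + 200 = -719$)
$J{\left(19,-37 \right)} + P = 46 - 719 = -673$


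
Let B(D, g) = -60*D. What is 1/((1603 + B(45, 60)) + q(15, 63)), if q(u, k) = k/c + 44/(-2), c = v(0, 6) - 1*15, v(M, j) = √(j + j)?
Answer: -6647/7467477 + 7*√3/14934954 ≈ -0.00088931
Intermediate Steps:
v(M, j) = √2*√j (v(M, j) = √(2*j) = √2*√j)
c = -15 + 2*√3 (c = √2*√6 - 1*15 = 2*√3 - 15 = -15 + 2*√3 ≈ -11.536)
q(u, k) = -22 + k/(-15 + 2*√3) (q(u, k) = k/(-15 + 2*√3) + 44/(-2) = k/(-15 + 2*√3) + 44*(-½) = k/(-15 + 2*√3) - 22 = -22 + k/(-15 + 2*√3))
1/((1603 + B(45, 60)) + q(15, 63)) = 1/((1603 - 60*45) + (-22 - 5/71*63 - 2/213*63*√3)) = 1/((1603 - 2700) + (-22 - 315/71 - 42*√3/71)) = 1/(-1097 + (-1877/71 - 42*√3/71)) = 1/(-79764/71 - 42*√3/71)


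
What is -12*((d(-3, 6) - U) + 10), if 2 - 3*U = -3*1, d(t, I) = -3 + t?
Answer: -28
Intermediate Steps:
U = 5/3 (U = ⅔ - (-1) = ⅔ - ⅓*(-3) = ⅔ + 1 = 5/3 ≈ 1.6667)
-12*((d(-3, 6) - U) + 10) = -12*(((-3 - 3) - 1*5/3) + 10) = -12*((-6 - 5/3) + 10) = -12*(-23/3 + 10) = -12*7/3 = -28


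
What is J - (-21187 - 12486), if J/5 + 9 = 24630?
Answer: 156778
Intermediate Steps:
J = 123105 (J = -45 + 5*24630 = -45 + 123150 = 123105)
J - (-21187 - 12486) = 123105 - (-21187 - 12486) = 123105 - 1*(-33673) = 123105 + 33673 = 156778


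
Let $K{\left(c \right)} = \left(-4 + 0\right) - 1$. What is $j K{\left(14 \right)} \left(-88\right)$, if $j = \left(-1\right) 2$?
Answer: $-880$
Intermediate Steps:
$K{\left(c \right)} = -5$ ($K{\left(c \right)} = -4 - 1 = -5$)
$j = -2$
$j K{\left(14 \right)} \left(-88\right) = \left(-2\right) \left(-5\right) \left(-88\right) = 10 \left(-88\right) = -880$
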